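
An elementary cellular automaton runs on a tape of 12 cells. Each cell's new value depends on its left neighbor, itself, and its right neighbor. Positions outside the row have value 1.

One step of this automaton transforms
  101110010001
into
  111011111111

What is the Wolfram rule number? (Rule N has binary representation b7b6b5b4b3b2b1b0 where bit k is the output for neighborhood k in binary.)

position 3: 111 → 0  (bit 7 = 0)
position 0: 110 → 1  (bit 6 = 1)
position 1: 101 → 1  (bit 5 = 1)
position 5: 100 → 1  (bit 4 = 1)
position 2: 011 → 1  (bit 3 = 1)
position 7: 010 → 1  (bit 2 = 1)
position 6: 001 → 1  (bit 1 = 1)
position 9: 000 → 1  (bit 0 = 1)
bits b7..b0 = 01111111 = 127

127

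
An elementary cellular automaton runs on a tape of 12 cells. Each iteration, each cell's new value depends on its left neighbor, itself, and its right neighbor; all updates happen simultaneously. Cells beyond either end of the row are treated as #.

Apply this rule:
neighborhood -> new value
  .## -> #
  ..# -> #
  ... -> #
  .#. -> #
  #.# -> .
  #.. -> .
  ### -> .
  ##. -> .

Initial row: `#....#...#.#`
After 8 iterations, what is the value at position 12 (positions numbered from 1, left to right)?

..####.###.#
.##....#...#
.#..####.###
.#.##....#..
.#.#..####.#
.#.#.##....#
.#.#.#..####
.#.#.#.##...
position 12 holds .

.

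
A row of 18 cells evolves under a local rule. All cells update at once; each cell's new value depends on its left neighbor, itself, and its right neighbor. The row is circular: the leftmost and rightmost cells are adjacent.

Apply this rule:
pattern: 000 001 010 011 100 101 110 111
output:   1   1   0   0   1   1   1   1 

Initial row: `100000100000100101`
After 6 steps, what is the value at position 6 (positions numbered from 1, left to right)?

1

111111011111011010
011111101111101101
101111110111110110
010111111011111011
101011111101111101
110101111110111110
position 6 holds 1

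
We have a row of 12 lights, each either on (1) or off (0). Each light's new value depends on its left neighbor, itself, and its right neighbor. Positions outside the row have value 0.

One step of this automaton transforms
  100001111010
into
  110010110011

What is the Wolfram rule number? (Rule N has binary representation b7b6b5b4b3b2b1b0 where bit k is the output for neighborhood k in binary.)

150

position 6: 111 → 1  (bit 7 = 1)
position 8: 110 → 0  (bit 6 = 0)
position 9: 101 → 0  (bit 5 = 0)
position 1: 100 → 1  (bit 4 = 1)
position 5: 011 → 0  (bit 3 = 0)
position 0: 010 → 1  (bit 2 = 1)
position 4: 001 → 1  (bit 1 = 1)
position 2: 000 → 0  (bit 0 = 0)
bits b7..b0 = 10010110 = 150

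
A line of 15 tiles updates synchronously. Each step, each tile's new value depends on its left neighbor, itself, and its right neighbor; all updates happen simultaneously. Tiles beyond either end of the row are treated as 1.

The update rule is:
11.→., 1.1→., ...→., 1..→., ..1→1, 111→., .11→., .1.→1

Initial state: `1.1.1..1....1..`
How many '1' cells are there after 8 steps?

3

..1.1.11...11.1
.11.1.....1....
....1....11...1
...11...1....1.
..1....11...11.
.11...1....1...
.....11...11..1
....1....1...1.
count of 1: 3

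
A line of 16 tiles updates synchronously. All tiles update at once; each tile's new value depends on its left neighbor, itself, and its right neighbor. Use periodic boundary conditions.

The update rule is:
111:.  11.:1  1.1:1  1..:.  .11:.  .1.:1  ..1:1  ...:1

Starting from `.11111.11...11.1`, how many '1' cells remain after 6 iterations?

7

1....11.1.11.111
1.111.1111.11...
11..11...11.1.11
.1.1.1.11.1111..
1111111.11...1.1
......11.1.1111.
count of 1: 7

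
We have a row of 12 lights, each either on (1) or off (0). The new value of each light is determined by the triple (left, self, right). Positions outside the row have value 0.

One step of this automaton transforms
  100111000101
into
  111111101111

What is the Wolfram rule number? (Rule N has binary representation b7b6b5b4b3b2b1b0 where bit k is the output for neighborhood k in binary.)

254

position 4: 111 → 1  (bit 7 = 1)
position 5: 110 → 1  (bit 6 = 1)
position 10: 101 → 1  (bit 5 = 1)
position 1: 100 → 1  (bit 4 = 1)
position 3: 011 → 1  (bit 3 = 1)
position 0: 010 → 1  (bit 2 = 1)
position 2: 001 → 1  (bit 1 = 1)
position 7: 000 → 0  (bit 0 = 0)
bits b7..b0 = 11111110 = 254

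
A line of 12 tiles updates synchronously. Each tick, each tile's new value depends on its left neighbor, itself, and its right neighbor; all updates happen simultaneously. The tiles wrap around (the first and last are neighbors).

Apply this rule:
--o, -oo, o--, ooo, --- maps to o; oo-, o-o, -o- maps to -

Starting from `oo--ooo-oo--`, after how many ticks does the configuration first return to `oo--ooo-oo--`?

12

tick 1: o-oooo--o-oo
tick 2: --ooo-oo--oo
tick 3: oooo--o-ooo-
tick 4: ooo-oo--oo--
tick 5: oo--o-ooo-oo
tick 6: o-oo--oo--oo
tick 7: --o-ooo-oooo
tick 8: oo--oo--ooo-
tick 9: o-ooo-oooo--
tick 10: --oo--ooo-oo
tick 11: ooo-oooo--o-
tick 12: oo--ooo-oo--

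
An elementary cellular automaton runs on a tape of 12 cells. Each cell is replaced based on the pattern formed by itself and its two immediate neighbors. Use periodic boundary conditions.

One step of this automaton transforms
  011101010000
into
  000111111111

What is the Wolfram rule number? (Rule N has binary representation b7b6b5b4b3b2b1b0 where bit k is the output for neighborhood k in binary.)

position 2: 111 → 0  (bit 7 = 0)
position 3: 110 → 1  (bit 6 = 1)
position 4: 101 → 1  (bit 5 = 1)
position 8: 100 → 1  (bit 4 = 1)
position 1: 011 → 0  (bit 3 = 0)
position 5: 010 → 1  (bit 2 = 1)
position 0: 001 → 0  (bit 1 = 0)
position 9: 000 → 1  (bit 0 = 1)
bits b7..b0 = 01110101 = 117

117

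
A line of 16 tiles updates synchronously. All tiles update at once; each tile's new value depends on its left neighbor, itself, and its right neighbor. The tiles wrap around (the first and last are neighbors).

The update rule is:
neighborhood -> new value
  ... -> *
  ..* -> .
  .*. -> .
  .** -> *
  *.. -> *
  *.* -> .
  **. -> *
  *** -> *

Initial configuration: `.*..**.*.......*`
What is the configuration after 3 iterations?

..*.**..******..
*...***.********
***.***.********

***.***.********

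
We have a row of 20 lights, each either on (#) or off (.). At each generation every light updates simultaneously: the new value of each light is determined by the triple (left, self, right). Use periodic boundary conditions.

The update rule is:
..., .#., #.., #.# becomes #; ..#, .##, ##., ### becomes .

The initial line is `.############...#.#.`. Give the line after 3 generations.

............##.####.

.............##.####
############...#....
............##.####.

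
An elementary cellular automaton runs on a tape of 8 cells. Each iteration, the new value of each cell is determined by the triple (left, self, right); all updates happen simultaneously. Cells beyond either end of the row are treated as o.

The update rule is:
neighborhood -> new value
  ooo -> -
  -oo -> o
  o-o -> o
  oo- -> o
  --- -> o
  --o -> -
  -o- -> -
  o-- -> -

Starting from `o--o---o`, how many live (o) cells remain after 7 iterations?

2

o----o-o
o-oo--oo
oooo--o-
---o---o
-o---o-o
o--o--oo
o-----o-
count of o: 2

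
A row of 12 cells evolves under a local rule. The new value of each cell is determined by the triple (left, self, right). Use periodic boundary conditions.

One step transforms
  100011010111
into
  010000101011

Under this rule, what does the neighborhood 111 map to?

1

At position 10 the neighborhood is 111; the next row has 1 there.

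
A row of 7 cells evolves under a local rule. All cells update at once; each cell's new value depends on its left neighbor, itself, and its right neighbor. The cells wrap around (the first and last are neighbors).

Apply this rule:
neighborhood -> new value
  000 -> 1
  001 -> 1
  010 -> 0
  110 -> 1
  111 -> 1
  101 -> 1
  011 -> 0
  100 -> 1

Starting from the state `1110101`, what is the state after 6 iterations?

1101011

1111010
0111101
1011110
0101111
1010111
1101011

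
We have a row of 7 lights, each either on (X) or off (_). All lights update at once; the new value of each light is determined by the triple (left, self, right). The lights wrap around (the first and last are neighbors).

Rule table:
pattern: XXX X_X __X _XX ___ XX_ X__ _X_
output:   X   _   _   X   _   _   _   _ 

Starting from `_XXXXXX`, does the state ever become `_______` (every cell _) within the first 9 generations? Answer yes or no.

_XXXXX_
_XXXX__
_XXX___
_XX____
_X_____
_______
all cells are _ at generation 6

yes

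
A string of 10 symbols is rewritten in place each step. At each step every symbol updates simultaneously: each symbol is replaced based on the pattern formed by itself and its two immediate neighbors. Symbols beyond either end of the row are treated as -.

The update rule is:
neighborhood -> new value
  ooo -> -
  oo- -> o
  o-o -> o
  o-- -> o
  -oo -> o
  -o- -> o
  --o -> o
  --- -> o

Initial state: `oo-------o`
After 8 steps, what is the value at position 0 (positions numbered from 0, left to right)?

oooooooooo
o--------o
oooooooooo  (repeats step 1; period 2)
step 8: o--------o
position 0 holds o

o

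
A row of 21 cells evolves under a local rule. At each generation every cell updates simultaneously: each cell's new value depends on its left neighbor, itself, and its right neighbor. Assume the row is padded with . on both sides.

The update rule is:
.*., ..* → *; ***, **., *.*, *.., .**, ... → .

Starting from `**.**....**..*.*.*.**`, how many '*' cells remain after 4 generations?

5

........*...**.*.*...
.......**..*...*.*...
......*...**..**.*...
.....**..*...*...*...
count of *: 5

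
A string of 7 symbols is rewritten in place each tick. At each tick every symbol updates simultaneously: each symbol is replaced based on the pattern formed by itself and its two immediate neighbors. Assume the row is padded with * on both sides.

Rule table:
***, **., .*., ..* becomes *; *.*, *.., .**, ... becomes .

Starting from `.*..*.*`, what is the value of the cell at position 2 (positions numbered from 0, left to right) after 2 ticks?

.*.**..
.*..*.*
position 2 holds .

.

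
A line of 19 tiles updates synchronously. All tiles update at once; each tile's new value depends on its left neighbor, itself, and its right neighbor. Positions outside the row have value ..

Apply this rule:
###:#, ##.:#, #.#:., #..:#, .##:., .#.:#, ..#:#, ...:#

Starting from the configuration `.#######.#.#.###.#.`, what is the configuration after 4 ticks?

#.######.#.#..##.##
#..#####.#.###.#..#
###.####.#..##.####
.##..###.###.#..###

.##..###.###.#..###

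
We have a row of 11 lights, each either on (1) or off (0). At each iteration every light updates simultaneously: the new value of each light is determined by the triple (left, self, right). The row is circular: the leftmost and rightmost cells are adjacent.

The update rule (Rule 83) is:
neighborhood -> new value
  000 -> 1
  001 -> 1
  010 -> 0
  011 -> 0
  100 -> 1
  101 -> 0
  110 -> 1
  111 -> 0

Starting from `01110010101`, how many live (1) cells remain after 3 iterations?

3

00011100000
11100111111
00111000000
count of 1: 3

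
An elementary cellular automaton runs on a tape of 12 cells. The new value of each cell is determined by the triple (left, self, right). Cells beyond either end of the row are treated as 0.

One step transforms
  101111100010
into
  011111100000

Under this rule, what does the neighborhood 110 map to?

1

At position 6 the neighborhood is 110; the next row has 1 there.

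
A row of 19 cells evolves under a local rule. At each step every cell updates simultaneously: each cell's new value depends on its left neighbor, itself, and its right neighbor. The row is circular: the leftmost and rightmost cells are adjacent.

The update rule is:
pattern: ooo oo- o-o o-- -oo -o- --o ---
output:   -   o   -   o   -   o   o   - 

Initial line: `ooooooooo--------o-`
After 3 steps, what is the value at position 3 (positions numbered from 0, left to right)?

-

--------oo------oo-
-------o-oo----o-oo
o-----oo--oo--oo--o
position 3 holds -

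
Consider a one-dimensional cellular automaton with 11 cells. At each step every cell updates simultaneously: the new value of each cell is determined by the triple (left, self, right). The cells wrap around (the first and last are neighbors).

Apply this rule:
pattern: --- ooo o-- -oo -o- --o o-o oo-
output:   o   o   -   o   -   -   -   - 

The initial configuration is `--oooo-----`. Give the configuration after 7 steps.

--oo--oo-oo

o-ooo--oooo
--oo---oooo
--o--o-ooo-
o------oo--
--oooo-o---
o-ooo----oo
--oo--oo-oo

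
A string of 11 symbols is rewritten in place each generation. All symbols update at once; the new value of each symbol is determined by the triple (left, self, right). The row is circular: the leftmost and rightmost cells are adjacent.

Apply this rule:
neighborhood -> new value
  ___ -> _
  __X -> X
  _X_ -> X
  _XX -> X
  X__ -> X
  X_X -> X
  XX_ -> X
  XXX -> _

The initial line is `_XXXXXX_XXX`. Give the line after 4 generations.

XX____XXX_X
_XX__XX_XXX
XXXXXXXXX_X
________XXX

________XXX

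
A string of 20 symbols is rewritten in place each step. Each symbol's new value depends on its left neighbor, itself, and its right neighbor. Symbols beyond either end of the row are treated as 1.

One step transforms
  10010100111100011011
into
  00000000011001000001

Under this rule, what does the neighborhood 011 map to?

0

At position 8 the neighborhood is 011; the next row has 0 there.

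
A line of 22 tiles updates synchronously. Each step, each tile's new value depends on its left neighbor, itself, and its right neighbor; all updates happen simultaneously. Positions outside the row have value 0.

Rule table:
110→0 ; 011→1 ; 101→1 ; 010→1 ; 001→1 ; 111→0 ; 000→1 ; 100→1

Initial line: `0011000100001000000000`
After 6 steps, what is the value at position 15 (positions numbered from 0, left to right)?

1110111111111111111111
1001100000000000000000
1111011111111111111111
1000110000000000000000
1111101111111111111111
1000011000000000000000
position 15 holds 0

0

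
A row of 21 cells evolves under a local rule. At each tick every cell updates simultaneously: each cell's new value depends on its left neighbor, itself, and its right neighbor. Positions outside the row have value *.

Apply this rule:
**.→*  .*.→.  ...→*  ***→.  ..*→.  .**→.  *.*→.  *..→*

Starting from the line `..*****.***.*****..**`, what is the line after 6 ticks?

tick 1: *.....*...*.....**...
tick 2: *****..**..****..***.
tick 3: ....**..**....**...*.
tick 4: ***..**..****..***...
tick 5: ..**..**....**...***.
tick 6: *..**..****..***...*.

*..**..****..***...*.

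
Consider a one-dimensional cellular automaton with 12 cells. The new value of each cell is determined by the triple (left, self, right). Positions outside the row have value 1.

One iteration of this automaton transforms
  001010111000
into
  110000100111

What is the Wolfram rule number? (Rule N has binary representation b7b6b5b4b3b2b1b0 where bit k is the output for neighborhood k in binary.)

position 7: 111 → 0  (bit 7 = 0)
position 8: 110 → 0  (bit 6 = 0)
position 3: 101 → 0  (bit 5 = 0)
position 0: 100 → 1  (bit 4 = 1)
position 6: 011 → 1  (bit 3 = 1)
position 2: 010 → 0  (bit 2 = 0)
position 1: 001 → 1  (bit 1 = 1)
position 10: 000 → 1  (bit 0 = 1)
bits b7..b0 = 00011011 = 27

27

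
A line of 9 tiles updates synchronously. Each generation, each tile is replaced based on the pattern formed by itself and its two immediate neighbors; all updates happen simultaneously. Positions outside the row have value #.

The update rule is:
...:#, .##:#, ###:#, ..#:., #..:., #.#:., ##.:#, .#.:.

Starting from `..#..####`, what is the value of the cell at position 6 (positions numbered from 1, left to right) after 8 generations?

#

generation 1: .....####
generation 2: .###.####
generation 3: .###.####  (fixed point — unchanged through generation 8)
position 6 holds #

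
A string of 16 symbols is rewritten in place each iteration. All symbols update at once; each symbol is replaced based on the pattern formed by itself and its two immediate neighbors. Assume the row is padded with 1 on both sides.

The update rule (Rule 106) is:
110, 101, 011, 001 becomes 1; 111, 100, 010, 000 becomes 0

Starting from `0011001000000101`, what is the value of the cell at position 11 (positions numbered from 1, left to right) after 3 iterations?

1

0111010000001011
1101100000010110
0111100000101111
position 11 holds 1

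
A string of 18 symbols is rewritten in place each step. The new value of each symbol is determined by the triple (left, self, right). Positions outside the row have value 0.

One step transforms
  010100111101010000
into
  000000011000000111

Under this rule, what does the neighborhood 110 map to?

0

At position 9 the neighborhood is 110; the next row has 0 there.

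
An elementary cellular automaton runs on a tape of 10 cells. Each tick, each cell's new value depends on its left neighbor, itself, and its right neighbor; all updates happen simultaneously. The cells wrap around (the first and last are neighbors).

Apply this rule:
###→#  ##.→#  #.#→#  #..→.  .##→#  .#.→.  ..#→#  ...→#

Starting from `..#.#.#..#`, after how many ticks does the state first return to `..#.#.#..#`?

10

.#.#.#..#.
#.#.#..#..
.#.#..#..#
#.#..#..#.
.#..#..#.#
#..#..#.#.
..#..#.#.#
.#..#.#.#.
#..#.#.#..
..#.#.#..#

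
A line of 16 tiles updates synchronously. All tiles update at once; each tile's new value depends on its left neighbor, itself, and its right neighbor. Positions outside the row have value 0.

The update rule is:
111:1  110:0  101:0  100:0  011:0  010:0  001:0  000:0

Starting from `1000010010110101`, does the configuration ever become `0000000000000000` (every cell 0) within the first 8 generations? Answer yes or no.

0000000000000000
all cells are 0 at generation 1

yes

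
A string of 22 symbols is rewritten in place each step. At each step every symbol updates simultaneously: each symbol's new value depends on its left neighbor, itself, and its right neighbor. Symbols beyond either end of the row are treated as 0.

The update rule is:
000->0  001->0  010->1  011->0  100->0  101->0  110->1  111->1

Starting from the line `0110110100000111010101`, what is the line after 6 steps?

0010010100000011010101
0010010100000001010101
0010010100000001010101  (fixed point — unchanged through step 6)

0010010100000001010101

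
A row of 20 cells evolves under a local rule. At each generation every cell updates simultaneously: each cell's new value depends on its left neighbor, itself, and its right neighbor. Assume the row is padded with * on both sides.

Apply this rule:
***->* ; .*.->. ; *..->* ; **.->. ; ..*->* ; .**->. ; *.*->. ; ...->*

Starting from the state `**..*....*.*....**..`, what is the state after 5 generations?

****...**...********

generation 1: *.**.****...****..**
generation 2: ......**.***.**.**.*
generation 3: ******....*.........
generation 4: *****.****.*********
generation 5: ****...**...********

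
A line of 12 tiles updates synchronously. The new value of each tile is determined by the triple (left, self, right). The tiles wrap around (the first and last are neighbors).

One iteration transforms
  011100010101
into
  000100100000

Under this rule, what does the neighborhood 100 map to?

At position 4 the neighborhood is 100; the next row has 0 there.

0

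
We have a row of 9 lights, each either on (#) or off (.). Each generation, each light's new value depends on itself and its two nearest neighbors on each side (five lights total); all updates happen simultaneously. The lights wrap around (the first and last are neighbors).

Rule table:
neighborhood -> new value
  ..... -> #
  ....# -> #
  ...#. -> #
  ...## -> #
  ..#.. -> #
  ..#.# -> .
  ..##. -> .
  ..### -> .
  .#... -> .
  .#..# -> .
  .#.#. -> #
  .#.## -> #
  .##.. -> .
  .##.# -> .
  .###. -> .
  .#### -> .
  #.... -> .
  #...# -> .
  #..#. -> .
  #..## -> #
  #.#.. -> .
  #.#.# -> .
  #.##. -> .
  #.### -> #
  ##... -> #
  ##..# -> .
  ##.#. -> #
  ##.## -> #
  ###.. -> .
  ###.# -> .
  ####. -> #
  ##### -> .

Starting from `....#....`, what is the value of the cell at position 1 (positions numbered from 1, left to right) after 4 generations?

.

generation 1: #####..##
generation 2: ...#..#..
generation 3: ####..#..
generation 4: ..#...#.#
position 1 holds .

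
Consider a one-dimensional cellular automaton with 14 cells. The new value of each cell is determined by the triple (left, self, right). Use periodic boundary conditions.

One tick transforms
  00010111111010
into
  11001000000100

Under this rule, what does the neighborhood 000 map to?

1

At position 0 the neighborhood is 000; the next row has 1 there.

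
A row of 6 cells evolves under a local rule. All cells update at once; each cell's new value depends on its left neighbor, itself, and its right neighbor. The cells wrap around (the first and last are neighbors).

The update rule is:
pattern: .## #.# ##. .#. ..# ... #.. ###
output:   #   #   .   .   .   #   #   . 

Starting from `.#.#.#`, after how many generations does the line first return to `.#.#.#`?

generation 1: #.#.#.
generation 2: .#.#.#

2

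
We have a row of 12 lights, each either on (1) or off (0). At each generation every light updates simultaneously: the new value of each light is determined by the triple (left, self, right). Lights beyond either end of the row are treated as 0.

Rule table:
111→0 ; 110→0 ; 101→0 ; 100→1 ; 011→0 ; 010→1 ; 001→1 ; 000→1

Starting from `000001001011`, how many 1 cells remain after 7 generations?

9

111111111000
000000000111
111111111000  (repeats generation 1; period 2)
generation 7: 111111111000
count of 1: 9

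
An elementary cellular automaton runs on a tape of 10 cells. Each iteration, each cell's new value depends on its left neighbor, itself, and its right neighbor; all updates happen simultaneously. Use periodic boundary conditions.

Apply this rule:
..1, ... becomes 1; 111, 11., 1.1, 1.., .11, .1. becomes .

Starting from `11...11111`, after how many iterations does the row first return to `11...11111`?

iteration 1: ...11.....
iteration 2: 111...1111
iteration 3: ....11....
iteration 4: 1111...111
iteration 5: .....11...
iteration 6: 11111...11
iteration 7: ......11..
iteration 8: 111111...1
iteration 9: .......11.
iteration 10: 1111111...
iteration 11: ........11
iteration 12: .1111111..
iteration 13: 1........1
iteration 14: ..1111111.
iteration 15: 11........
iteration 16: ...1111111
iteration 17: .11.......
iteration 18: 1...111111
iteration 19: ..11......
iteration 20: 11...11111

20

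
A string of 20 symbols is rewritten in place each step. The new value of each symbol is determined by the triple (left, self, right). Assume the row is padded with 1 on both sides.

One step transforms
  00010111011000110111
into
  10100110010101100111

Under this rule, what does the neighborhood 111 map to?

1

At position 6 the neighborhood is 111; the next row has 1 there.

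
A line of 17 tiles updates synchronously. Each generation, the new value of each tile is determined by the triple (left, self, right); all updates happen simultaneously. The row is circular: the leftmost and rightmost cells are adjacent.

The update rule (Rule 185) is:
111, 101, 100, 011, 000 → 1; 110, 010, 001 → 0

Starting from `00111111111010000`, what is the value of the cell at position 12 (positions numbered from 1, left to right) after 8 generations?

generation 1: 10111111110101111
generation 2: 01111111101011111
generation 3: 11111111010111110
generation 4: 11111110101111101
generation 5: 11111101011111011
generation 6: 11111010111110111
generation 7: 11110101111101111
generation 8: 11101011111011111
position 12 holds 0

0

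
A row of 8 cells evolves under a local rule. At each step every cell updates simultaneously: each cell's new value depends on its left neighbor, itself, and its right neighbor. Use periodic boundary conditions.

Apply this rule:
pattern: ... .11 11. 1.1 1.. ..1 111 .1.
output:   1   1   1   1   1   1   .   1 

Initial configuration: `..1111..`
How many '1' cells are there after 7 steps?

6

111..111
..1111..  (repeats step 0; period 2)
step 7: 111..111
count of 1: 6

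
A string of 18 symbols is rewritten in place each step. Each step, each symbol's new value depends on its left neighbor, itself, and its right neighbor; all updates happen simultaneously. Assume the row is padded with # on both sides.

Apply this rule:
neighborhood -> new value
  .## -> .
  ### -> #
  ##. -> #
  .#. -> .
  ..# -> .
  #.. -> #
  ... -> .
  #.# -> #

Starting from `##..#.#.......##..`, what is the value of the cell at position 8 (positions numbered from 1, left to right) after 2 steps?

.

step 1: ###..#.#.......##.
step 2: ####..#.#.......##
position 8 holds .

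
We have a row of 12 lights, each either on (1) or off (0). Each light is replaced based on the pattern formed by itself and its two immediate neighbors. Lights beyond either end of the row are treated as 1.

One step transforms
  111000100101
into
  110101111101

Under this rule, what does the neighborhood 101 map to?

At position 10 the neighborhood is 101; the next row has 0 there.

0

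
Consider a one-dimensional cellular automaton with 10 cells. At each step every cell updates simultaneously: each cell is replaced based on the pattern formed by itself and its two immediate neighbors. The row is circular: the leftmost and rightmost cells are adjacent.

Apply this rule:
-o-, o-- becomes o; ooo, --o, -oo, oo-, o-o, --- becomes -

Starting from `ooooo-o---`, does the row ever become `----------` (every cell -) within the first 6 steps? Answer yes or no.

------oo--
--------o-
--------oo
o---------
oo--------
--o-------
step 6 is --o-------, still not uniform -

no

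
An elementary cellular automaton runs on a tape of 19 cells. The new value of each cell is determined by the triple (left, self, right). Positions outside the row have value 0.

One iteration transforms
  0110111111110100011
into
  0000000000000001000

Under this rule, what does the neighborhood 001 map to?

0

At position 0 the neighborhood is 001; the next row has 0 there.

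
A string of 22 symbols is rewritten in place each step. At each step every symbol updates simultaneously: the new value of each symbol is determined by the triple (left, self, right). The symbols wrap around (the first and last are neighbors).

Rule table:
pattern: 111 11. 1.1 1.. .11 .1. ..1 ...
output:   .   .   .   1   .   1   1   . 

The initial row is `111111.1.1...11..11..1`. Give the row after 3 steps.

step 1: .......1.11.1..11..11.
step 2: ......11....111..11..1
step 3: 1....1..1..1...11..111

1....1..1..1...11..111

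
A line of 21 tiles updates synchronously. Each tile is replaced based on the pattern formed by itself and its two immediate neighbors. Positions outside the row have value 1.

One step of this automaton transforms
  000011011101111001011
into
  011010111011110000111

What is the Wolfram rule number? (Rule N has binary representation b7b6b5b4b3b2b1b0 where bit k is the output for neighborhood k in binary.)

169

position 8: 111 → 1  (bit 7 = 1)
position 5: 110 → 0  (bit 6 = 0)
position 6: 101 → 1  (bit 5 = 1)
position 0: 100 → 0  (bit 4 = 0)
position 4: 011 → 1  (bit 3 = 1)
position 17: 010 → 0  (bit 2 = 0)
position 3: 001 → 0  (bit 1 = 0)
position 1: 000 → 1  (bit 0 = 1)
bits b7..b0 = 10101001 = 169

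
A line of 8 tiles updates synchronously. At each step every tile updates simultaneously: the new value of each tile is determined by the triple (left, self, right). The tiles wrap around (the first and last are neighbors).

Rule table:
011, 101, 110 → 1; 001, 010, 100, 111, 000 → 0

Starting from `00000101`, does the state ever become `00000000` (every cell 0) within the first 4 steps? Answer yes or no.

step 1: 00000010
step 2: 00000000
all cells are 0 at step 2

yes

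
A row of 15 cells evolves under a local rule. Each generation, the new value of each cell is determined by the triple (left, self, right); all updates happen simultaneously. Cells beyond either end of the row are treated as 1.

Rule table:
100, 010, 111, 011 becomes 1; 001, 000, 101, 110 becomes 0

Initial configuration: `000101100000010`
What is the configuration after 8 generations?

100101010000010
010101011000010
010101010100010
010101010110010
010101010101010
010101010101010  (fixed point — unchanged through generation 8)

010101010101010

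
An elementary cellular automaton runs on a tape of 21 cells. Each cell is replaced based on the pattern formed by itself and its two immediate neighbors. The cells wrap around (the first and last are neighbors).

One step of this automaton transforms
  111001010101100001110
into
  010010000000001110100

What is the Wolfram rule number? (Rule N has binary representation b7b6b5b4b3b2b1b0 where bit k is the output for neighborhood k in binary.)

position 1: 111 → 1  (bit 7 = 1)
position 2: 110 → 0  (bit 6 = 0)
position 6: 101 → 0  (bit 5 = 0)
position 3: 100 → 0  (bit 4 = 0)
position 0: 011 → 0  (bit 3 = 0)
position 5: 010 → 0  (bit 2 = 0)
position 4: 001 → 1  (bit 1 = 1)
position 14: 000 → 1  (bit 0 = 1)
bits b7..b0 = 10000011 = 131

131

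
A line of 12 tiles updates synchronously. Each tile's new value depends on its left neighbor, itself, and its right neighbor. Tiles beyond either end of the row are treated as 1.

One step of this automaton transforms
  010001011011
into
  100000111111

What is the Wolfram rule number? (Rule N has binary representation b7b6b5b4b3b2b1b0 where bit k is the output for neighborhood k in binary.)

position 11: 111 → 1  (bit 7 = 1)
position 8: 110 → 1  (bit 6 = 1)
position 0: 101 → 1  (bit 5 = 1)
position 2: 100 → 0  (bit 4 = 0)
position 7: 011 → 1  (bit 3 = 1)
position 1: 010 → 0  (bit 2 = 0)
position 4: 001 → 0  (bit 1 = 0)
position 3: 000 → 0  (bit 0 = 0)
bits b7..b0 = 11101000 = 232

232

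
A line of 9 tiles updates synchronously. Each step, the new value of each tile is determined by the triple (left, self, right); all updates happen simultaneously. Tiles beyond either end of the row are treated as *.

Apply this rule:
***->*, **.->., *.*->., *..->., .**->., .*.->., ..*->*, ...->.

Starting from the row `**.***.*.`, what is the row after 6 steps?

....*..*.

step 1: *...*....
step 2: ...*....*
step 3: ..*....*.
step 4: .*....*..
step 5: .....*..*
step 6: ....*..*.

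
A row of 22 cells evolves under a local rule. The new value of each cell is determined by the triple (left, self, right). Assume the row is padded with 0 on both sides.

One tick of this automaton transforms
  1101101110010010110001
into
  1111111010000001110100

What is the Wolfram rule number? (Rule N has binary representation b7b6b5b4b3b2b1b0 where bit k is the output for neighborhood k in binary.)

position 7: 111 → 0  (bit 7 = 0)
position 1: 110 → 1  (bit 6 = 1)
position 2: 101 → 1  (bit 5 = 1)
position 9: 100 → 0  (bit 4 = 0)
position 0: 011 → 1  (bit 3 = 1)
position 11: 010 → 0  (bit 2 = 0)
position 10: 001 → 0  (bit 1 = 0)
position 19: 000 → 1  (bit 0 = 1)
bits b7..b0 = 01101001 = 105

105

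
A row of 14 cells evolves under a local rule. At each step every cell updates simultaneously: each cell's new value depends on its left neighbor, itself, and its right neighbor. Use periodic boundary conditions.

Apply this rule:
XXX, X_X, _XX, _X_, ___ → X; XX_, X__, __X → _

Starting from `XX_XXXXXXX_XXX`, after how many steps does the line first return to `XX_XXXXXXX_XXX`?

X_XXXXXXX_XXXX
_XXXXXXX_XXXXX
XXXXXXX_XXXXX_
XXXXXX_XXXXX_X
XXXXX_XXXXX_XX
XXXX_XXXXX_XXX
XXX_XXXXX_XXXX
XX_XXXXX_XXXXX
X_XXXXX_XXXXXX
_XXXXX_XXXXXXX
XXXXX_XXXXXXX_
XXXX_XXXXXXX_X
XXX_XXXXXXX_XX
XX_XXXXXXX_XXX

14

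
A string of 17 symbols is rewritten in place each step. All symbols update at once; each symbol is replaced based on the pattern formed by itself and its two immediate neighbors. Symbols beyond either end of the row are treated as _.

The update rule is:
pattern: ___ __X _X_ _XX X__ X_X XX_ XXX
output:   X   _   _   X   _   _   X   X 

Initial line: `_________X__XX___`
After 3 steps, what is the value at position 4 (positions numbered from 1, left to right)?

X

XXXXXXXX____XX_XX
XXXXXXXX_XX_XX_XX
XXXXXXXX_XX_XX_XX
position 4 holds X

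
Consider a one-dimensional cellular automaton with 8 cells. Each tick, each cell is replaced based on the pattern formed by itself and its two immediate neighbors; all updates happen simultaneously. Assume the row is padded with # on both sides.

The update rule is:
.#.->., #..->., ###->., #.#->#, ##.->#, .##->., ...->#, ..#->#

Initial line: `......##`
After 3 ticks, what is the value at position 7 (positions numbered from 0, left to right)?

.#####..
#....#.#
#.###.#.
position 7 holds .

.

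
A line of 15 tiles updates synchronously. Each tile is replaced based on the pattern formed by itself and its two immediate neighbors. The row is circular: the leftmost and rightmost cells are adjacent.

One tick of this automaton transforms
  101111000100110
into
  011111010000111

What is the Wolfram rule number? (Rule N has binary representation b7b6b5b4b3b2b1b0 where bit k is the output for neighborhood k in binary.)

position 3: 111 → 1  (bit 7 = 1)
position 5: 110 → 1  (bit 6 = 1)
position 1: 101 → 1  (bit 5 = 1)
position 6: 100 → 0  (bit 4 = 0)
position 2: 011 → 1  (bit 3 = 1)
position 0: 010 → 0  (bit 2 = 0)
position 8: 001 → 0  (bit 1 = 0)
position 7: 000 → 1  (bit 0 = 1)
bits b7..b0 = 11101001 = 233

233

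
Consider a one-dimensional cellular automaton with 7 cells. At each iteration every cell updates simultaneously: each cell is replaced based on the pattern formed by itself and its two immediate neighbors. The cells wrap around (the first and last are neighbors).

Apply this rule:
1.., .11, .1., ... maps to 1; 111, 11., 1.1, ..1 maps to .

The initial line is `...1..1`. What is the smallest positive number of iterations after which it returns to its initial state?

iteration 1: 11.11.1
iteration 2: ...1..1

2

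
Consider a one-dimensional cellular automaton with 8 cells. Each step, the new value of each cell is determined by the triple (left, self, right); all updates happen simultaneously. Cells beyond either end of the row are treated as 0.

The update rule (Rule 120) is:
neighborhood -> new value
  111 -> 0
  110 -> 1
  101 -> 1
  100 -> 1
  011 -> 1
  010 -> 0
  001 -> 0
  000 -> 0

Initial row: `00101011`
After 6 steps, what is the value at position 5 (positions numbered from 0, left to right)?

00010111
00001101
00001110
00001011
00000111
00000101
position 5 holds 1

1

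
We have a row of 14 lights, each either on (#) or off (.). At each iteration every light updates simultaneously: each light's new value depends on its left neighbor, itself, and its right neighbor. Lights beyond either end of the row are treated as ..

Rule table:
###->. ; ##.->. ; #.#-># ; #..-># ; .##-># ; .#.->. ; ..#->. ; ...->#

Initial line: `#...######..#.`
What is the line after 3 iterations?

.##.#.....#..#
.#.#.####..#..
..#.##...#..##

..#.##...#..##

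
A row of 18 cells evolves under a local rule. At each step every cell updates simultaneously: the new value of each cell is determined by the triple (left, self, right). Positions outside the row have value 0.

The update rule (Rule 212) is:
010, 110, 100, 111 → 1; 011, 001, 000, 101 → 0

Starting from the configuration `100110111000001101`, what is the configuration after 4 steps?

001100110011100101

110010011100000101
011011001110000101
001001100111000101
001100110011100101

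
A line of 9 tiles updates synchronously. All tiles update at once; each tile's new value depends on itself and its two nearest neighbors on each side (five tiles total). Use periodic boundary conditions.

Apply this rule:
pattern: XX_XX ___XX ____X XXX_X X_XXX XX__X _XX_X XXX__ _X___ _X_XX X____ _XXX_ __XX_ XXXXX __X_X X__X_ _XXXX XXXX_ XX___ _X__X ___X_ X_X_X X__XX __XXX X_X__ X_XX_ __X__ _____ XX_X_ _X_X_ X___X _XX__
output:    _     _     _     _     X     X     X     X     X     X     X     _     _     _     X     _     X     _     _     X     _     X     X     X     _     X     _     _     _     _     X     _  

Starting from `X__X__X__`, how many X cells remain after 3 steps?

step 1: _X__X__X_
step 2: __X__X__X
step 3: X__X__X__
count of X: 3

3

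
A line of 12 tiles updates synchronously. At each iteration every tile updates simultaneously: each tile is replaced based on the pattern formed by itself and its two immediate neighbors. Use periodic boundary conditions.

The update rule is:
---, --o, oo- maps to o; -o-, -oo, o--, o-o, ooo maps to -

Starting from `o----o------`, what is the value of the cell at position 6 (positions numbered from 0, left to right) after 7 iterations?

iteration 1: --ooo--ooooo
iteration 2: -o--o-o----o
iteration 3: ---o----ooo-
iteration 4: ooo--ooo--o-
iteration 5: --o-o--o-o--
iteration 6: oo----o----o
iteration 7: -o-ooo--ooo-
position 6 holds -

-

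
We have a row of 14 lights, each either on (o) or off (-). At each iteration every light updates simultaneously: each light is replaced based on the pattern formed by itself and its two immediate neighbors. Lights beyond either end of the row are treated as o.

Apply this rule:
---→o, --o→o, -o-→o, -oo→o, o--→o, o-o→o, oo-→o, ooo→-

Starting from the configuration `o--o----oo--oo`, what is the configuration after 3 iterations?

ooooooooooooo-

iteration 1: ooooooooooooo-
iteration 2: ------------oo
iteration 3: ooooooooooooo-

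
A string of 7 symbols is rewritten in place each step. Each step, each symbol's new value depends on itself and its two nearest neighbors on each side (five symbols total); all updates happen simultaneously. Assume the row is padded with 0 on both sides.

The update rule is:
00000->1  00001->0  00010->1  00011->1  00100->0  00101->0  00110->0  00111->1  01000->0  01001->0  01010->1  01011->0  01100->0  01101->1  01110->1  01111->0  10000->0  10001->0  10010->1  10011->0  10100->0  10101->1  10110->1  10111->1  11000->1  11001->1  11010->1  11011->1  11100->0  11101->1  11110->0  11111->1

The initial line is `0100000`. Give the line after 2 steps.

1000111
0001110

0001110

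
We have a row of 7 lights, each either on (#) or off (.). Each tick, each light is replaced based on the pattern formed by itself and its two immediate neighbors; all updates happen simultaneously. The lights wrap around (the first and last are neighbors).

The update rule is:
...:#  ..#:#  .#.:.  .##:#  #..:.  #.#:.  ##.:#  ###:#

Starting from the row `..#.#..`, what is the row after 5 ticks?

##.####

##....#
##.####
##.####  (fixed point — unchanged through tick 5)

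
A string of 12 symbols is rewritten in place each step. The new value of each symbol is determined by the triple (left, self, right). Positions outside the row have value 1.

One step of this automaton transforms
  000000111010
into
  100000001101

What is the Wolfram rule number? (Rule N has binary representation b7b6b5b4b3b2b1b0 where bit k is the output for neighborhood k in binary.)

position 7: 111 → 0  (bit 7 = 0)
position 8: 110 → 1  (bit 6 = 1)
position 9: 101 → 1  (bit 5 = 1)
position 0: 100 → 1  (bit 4 = 1)
position 6: 011 → 0  (bit 3 = 0)
position 10: 010 → 0  (bit 2 = 0)
position 5: 001 → 0  (bit 1 = 0)
position 1: 000 → 0  (bit 0 = 0)
bits b7..b0 = 01110000 = 112

112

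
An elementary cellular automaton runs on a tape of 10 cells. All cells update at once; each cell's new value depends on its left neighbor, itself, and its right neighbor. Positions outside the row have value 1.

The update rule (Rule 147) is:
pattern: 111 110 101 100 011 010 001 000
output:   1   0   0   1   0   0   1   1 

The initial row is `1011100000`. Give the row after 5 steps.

0111011101

0001011111
1110001111
1101110111
1000100011
0111011101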